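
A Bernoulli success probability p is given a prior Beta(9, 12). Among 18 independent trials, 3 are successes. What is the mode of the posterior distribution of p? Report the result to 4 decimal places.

Prior: Beta(9, 12).
Data: 3 successes in 18 trials. The binomial likelihood contributes p^3(1−p)^15, so the posterior is Beta(9+3, 12+15) = Beta(12, 27).
For Beta(a, b) with a, b > 1 the mode is (a−1)/(a+b−2) = 11/37 ≈ 0.2973.

p̂_MAP = 0.2973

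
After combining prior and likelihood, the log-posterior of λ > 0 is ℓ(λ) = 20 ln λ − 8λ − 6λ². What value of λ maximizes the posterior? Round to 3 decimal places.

ℓ'(λ) = 20/λ − 8 − 12λ. Setting this to zero and multiplying by λ: 12λ² + 8λ − 20 = 0.
λ = (−8 + √(8² + 4·12·20)) / (2·12) = (−8 + √1024) / 24 = (−8 + 32)/24 = 1.
ℓ''(λ) = −20/λ² − 12 < 0, confirming a maximum.

λ̂_MAP = 1.000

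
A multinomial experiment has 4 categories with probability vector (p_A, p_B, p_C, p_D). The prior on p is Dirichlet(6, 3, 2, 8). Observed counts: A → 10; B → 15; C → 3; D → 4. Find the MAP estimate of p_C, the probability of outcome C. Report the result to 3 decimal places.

The posterior is Dirichlet(αᵢ + nᵢ) = Dirichlet(16, 18, 5, 12).
For a Dirichlet(a₁,…,a_K) with all aᵢ > 1, the mode has j-th component (aⱼ − 1)/(Σaᵢ − K).
Here Σaᵢ = 51 and K = 4, so p_C = (5 − 1)/(51 − 4) = 4/47 ≈ 0.085.

MAP estimate of p_C = 0.085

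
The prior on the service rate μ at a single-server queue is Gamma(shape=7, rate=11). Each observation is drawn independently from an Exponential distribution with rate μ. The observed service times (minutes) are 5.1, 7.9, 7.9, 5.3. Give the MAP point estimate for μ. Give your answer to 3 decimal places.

μ̂_MAP = 0.269

The Exponential(rate=μ) likelihood is ∝ μ^n e^(−μΣtᵢ). Here n = 4 and Σtᵢ = 5.1 + 7.9 + 7.9 + 5.3 = 26.2.
Posterior ∝ μ^6e^(−11μ) · μ^4e^(−26.2μ) = μ^10e^(−37.2μ), i.e. Gamma(11, 37.2).
Mode = (a−1)/b = 10/37.2 ≈ 0.269.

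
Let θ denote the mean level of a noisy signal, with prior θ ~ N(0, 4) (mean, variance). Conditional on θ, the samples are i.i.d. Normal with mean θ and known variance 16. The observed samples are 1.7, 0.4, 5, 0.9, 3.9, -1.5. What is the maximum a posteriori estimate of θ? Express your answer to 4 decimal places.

n = 6; x̄ = (1.7 + 0.4 + 5 + 0.9 + 3.9 + (-1.5))/6 = 10.4/6 = 26/15 ≈ 1.7333.
For a Normal prior and Normal likelihood with known variance, the posterior is Normal; its mode equals its mean, the precision-weighted average.
Prior precision 1/σ₀² = 1/4 = 0.25; data precision n/σ² = 6/16 = 0.375.
θ̂ = (0.25·0 + 0.375·(26/15)) / (0.25 + 0.375) = 0.65/0.625 = 1.0400.

θ̂_MAP = 1.0400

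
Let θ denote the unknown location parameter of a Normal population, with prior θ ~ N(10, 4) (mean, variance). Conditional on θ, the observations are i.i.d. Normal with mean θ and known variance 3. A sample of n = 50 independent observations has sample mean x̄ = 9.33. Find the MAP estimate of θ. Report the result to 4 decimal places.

θ̂_MAP = 9.3399

n = 50, x̄ = 9.33.
For a Normal prior and Normal likelihood with known variance, the posterior is Normal; its mode equals its mean, the precision-weighted average.
Prior precision 1/σ₀² = 1/4 = 0.25; data precision n/σ² = 50/3.
θ̂ = (0.25·10 + (50/3)·9.33) / (0.25 + 50/3) = 158/(203/12) = 1896/203 ≈ 9.3399.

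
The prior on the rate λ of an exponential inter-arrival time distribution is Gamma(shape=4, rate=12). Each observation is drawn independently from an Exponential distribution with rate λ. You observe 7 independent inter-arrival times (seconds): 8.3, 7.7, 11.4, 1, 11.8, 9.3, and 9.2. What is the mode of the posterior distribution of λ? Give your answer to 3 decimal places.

λ̂_MAP = 0.141

The Exponential(rate=λ) likelihood is ∝ λ^n e^(−λΣtᵢ). Here n = 7 and Σtᵢ = 8.3 + 7.7 + 11.4 + 1 + 11.8 + 9.3 + 9.2 = 58.7.
Posterior ∝ λ^3e^(−12λ) · λ^7e^(−58.7λ) = λ^10e^(−70.7λ), i.e. Gamma(11, 70.7).
Mode = (a−1)/b = 10/70.7 ≈ 0.141.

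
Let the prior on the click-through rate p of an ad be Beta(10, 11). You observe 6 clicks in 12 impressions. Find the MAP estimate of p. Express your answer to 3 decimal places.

Prior: Beta(10, 11).
Data: 6 successes in 12 trials. The binomial likelihood contributes p^6(1−p)^6, so the posterior is Beta(10+6, 11+6) = Beta(16, 17).
For Beta(a, b) with a, b > 1 the mode is (a−1)/(a+b−2) = 15/31 ≈ 0.484.

p̂_MAP = 0.484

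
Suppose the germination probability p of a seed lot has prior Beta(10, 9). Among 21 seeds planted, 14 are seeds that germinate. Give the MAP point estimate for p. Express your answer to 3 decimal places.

p̂_MAP = 0.605

Prior: Beta(10, 9).
Data: 14 successes in 21 trials. The binomial likelihood contributes p^14(1−p)^7, so the posterior is Beta(10+14, 9+7) = Beta(24, 16).
For Beta(a, b) with a, b > 1 the mode is (a−1)/(a+b−2) = 23/38 ≈ 0.605.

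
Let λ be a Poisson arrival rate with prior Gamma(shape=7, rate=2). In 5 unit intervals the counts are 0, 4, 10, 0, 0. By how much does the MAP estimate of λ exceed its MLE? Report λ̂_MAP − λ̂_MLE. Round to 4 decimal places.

MAP − MLE = 0.0571

Σxᵢ = 14. Posterior is Gamma(21, 7); MAP = (21−1)/7 = 20/7 ≈ 2.85714.
MLE = x̄ = 14/5 ≈ 2.80000.
Difference = 20/7 − 14/5 = 2/35 ≈ 0.0571.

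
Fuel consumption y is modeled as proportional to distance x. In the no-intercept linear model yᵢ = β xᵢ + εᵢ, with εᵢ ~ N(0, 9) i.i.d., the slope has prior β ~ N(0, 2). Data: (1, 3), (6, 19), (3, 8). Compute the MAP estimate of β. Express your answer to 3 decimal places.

log p(β | y) = −Σ(yᵢ − βxᵢ)²/(2·9) − β²/(2·2) + const.
Setting the derivative to zero: Σxᵢ(yᵢ − βxᵢ)/9 − β/2 = 0, so β = Σxᵢyᵢ / (Σxᵢ² + σ²/τ²).
Σxᵢyᵢ = 1·3 + 6·19 + 3·8 = 141; Σxᵢ² = 46; σ²/τ² = 4.5.
β̂_MAP = 141 / (46 + 4.5) = 141/50.5 ≈ 2.792.

β̂_MAP = 2.792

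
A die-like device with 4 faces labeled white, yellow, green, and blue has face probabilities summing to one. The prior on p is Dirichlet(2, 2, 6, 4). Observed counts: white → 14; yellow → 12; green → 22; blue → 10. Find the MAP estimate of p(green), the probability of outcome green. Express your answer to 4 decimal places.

MAP estimate of p(green) = 0.3971

The posterior is Dirichlet(αᵢ + nᵢ) = Dirichlet(16, 14, 28, 14).
For a Dirichlet(a₁,…,a_K) with all aᵢ > 1, the mode has j-th component (aⱼ − 1)/(Σaᵢ − K).
Here Σaᵢ = 72 and K = 4, so p(green) = (28 − 1)/(72 − 4) = 27/68 ≈ 0.3971.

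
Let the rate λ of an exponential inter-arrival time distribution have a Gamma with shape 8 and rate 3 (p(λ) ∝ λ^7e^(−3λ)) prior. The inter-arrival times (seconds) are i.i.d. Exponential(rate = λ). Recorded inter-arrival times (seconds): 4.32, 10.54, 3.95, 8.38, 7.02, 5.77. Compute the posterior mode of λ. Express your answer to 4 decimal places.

λ̂_MAP = 0.3025

The Exponential(rate=λ) likelihood is ∝ λ^n e^(−λΣtᵢ). Here n = 6 and Σtᵢ = 4.32 + 10.54 + 3.95 + 8.38 + 7.02 + 5.77 = 39.98.
Posterior ∝ λ^7e^(−3λ) · λ^6e^(−39.98λ) = λ^13e^(−42.98λ), i.e. Gamma(14, 42.98).
Mode = (a−1)/b = 13/42.98 ≈ 0.3025.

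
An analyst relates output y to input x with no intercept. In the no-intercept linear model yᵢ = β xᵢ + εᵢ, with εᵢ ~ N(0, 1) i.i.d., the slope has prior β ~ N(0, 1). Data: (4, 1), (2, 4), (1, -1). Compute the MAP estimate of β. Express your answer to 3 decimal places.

log p(β | y) = −Σ(yᵢ − βxᵢ)²/(2·1) − β²/(2·1) + const.
Setting the derivative to zero: Σxᵢ(yᵢ − βxᵢ)/1 − β/1 = 0, so β = Σxᵢyᵢ / (Σxᵢ² + σ²/τ²).
Σxᵢyᵢ = 4·1 + 2·4 + 1·(-1) = 11; Σxᵢ² = 21; σ²/τ² = 1.
β̂_MAP = 11 / (21 + 1) = 11/22 ≈ 0.500.

β̂_MAP = 0.500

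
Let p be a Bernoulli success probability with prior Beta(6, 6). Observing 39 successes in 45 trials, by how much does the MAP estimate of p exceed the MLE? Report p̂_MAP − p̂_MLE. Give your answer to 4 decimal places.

MAP − MLE = -0.0667

Posterior is Beta(45, 12); MAP = (45−1)/(57−2) = 44/55 ≈ 0.80000.
MLE ignores the prior: p̂_MLE = k/n = 39/45 ≈ 0.86667.
Difference = 44/55 − 39/45 = -1/15 ≈ -0.0667.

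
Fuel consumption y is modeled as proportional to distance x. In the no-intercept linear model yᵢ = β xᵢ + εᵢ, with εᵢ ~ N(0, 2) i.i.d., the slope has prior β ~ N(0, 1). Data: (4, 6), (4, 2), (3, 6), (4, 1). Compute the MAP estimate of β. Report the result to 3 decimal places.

log p(β | y) = −Σ(yᵢ − βxᵢ)²/(2·2) − β²/(2·1) + const.
Setting the derivative to zero: Σxᵢ(yᵢ − βxᵢ)/2 − β/1 = 0, so β = Σxᵢyᵢ / (Σxᵢ² + σ²/τ²).
Σxᵢyᵢ = 4·6 + 4·2 + 3·6 + 4·1 = 54; Σxᵢ² = 57; σ²/τ² = 2.
β̂_MAP = 54 / (57 + 2) = 54/59 ≈ 0.915.

β̂_MAP = 0.915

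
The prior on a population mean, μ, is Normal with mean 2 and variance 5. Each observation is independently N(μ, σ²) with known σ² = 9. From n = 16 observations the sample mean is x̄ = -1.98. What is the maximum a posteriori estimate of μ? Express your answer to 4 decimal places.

n = 16, x̄ = -1.98.
For a Normal prior and Normal likelihood with known variance, the posterior is Normal; its mode equals its mean, the precision-weighted average.
Prior precision 1/σ₀² = 1/5 = 0.2; data precision n/σ² = 16/9.
μ̂ = (0.2·2 + (16/9)·(-1.98)) / (0.2 + 16/9) = (-3.12)/(89/45) = -702/445 ≈ -1.5775.

μ̂_MAP = -1.5775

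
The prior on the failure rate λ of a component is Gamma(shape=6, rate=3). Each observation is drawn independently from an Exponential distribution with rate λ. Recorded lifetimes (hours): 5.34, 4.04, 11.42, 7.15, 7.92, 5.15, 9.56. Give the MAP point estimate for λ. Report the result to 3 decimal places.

The Exponential(rate=λ) likelihood is ∝ λ^n e^(−λΣtᵢ). Here n = 7 and Σtᵢ = 5.34 + 4.04 + 11.42 + 7.15 + 7.92 + 5.15 + 9.56 = 50.58.
Posterior ∝ λ^5e^(−3λ) · λ^7e^(−50.58λ) = λ^12e^(−53.58λ), i.e. Gamma(13, 53.58).
Mode = (a−1)/b = 12/53.58 ≈ 0.224.

λ̂_MAP = 0.224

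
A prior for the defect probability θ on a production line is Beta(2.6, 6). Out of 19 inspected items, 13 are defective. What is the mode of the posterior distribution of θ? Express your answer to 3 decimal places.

Prior: Beta(2.6, 6).
Data: 13 successes in 19 trials. The binomial likelihood contributes θ^13(1−θ)^6, so the posterior is Beta(2.6+13, 6+6) = Beta(15.6, 12).
For Beta(a, b) with a, b > 1 the mode is (a−1)/(a+b−2) = 14.6/25.6 ≈ 0.570.

θ̂_MAP = 0.570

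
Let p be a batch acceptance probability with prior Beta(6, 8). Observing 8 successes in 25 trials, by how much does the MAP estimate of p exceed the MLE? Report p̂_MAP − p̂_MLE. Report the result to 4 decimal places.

Posterior is Beta(14, 25); MAP = (14−1)/(39−2) = 13/37 ≈ 0.35135.
MLE ignores the prior: p̂_MLE = k/n = 8/25 ≈ 0.32000.
Difference = 13/37 − 8/25 = 29/925 ≈ 0.0314.

MAP − MLE = 0.0314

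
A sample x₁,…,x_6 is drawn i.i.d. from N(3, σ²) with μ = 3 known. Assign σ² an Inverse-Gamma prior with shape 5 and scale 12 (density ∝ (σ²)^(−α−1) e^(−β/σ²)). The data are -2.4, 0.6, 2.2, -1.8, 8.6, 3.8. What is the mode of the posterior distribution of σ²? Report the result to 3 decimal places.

σ̂²_MAP = 6.367

Sum of squared deviations about the known mean: SS = (-2.4−3)² + (0.6−3)² + (2.2−3)² + (-1.8−3)² + (8.6−3)² + (3.8−3)² = 90.6.
The Normal likelihood contributes (σ²)^(−n/2) exp(−SS/(2σ²)), so the posterior is Inverse-Gamma(α + n/2, β + SS/2) = Inverse-Gamma(8, 57.3).
The mode of Inverse-Gamma(a, b) is b/(a+1) = 57.3/9 ≈ 6.367.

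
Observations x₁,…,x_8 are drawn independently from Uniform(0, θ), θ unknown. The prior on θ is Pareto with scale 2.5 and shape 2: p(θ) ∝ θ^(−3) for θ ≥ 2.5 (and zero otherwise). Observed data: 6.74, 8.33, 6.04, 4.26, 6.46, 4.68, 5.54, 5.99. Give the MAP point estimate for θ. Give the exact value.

θ̂_MAP = 8.33

The Uniform(0, θ) likelihood is θ^(−n) for θ ≥ max(xᵢ), zero otherwise. Here max(xᵢ) = 8.33.
Posterior ∝ θ^(−3) · θ^(−8) = θ^(−11) on θ ≥ max(2.5, 8.33) = 8.33.
This density is strictly decreasing in θ, so the posterior mode lies at the lower boundary of the support.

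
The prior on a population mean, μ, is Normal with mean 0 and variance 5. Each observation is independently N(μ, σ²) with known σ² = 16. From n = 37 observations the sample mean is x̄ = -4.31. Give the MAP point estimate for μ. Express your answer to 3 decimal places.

μ̂_MAP = -3.967

n = 37, x̄ = -4.31.
For a Normal prior and Normal likelihood with known variance, the posterior is Normal; its mode equals its mean, the precision-weighted average.
Prior precision 1/σ₀² = 1/5 = 0.2; data precision n/σ² = 37/16 = 2.3125.
μ̂ = (0.2·0 + 2.3125·(-4.31)) / (0.2 + 2.3125) = (-9.966875)/2.5125 = -15947/4020 ≈ -3.967.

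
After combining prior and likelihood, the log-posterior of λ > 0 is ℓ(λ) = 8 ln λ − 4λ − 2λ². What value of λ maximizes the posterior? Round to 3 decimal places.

ℓ'(λ) = 8/λ − 4 − 4λ. Setting this to zero and multiplying by λ: 4λ² + 4λ − 8 = 0.
λ = (−4 + √(4² + 4·4·8)) / (2·4) = (−4 + √144) / 8 = (−4 + 12)/8 = 1.
ℓ''(λ) = −8/λ² − 4 < 0, confirming a maximum.

λ̂_MAP = 1.000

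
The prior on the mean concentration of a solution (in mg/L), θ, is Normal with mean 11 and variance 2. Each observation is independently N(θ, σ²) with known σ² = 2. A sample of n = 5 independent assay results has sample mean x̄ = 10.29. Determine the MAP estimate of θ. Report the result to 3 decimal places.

n = 5, x̄ = 10.29.
For a Normal prior and Normal likelihood with known variance, the posterior is Normal; its mode equals its mean, the precision-weighted average.
Prior precision 1/σ₀² = 1/2 = 0.5; data precision n/σ² = 5/2 = 2.5.
θ̂ = (0.5·11 + 2.5·10.29) / (0.5 + 2.5) = 31.225/3 = 1249/120 ≈ 10.408.

θ̂_MAP = 10.408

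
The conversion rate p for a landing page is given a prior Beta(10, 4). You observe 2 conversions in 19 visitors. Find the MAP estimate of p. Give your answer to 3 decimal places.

p̂_MAP = 0.355

Prior: Beta(10, 4).
Data: 2 successes in 19 trials. The binomial likelihood contributes p^2(1−p)^17, so the posterior is Beta(10+2, 4+17) = Beta(12, 21).
For Beta(a, b) with a, b > 1 the mode is (a−1)/(a+b−2) = 11/31 ≈ 0.355.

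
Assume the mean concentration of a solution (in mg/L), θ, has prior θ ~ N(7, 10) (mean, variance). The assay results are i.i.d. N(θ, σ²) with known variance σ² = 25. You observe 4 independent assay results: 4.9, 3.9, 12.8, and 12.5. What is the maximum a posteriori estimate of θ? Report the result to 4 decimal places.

θ̂_MAP = 7.9385

n = 4; x̄ = (4.9 + 3.9 + 12.8 + 12.5)/4 = 34.1/4 = 8.525.
For a Normal prior and Normal likelihood with known variance, the posterior is Normal; its mode equals its mean, the precision-weighted average.
Prior precision 1/σ₀² = 1/10 = 0.1; data precision n/σ² = 4/25 = 0.16.
θ̂ = (0.1·7 + 0.16·8.525) / (0.1 + 0.16) = 2.064/0.26 = 516/65 ≈ 7.9385.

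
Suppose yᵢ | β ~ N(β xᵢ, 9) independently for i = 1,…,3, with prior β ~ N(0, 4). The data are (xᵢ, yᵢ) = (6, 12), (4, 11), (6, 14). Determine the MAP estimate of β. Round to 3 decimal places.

log p(β | y) = −Σ(yᵢ − βxᵢ)²/(2·9) − β²/(2·4) + const.
Setting the derivative to zero: Σxᵢ(yᵢ − βxᵢ)/9 − β/4 = 0, so β = Σxᵢyᵢ / (Σxᵢ² + σ²/τ²).
Σxᵢyᵢ = 6·12 + 4·11 + 6·14 = 200; Σxᵢ² = 88; σ²/τ² = 2.25.
β̂_MAP = 200 / (88 + 2.25) = 200/90.25 ≈ 2.216.

β̂_MAP = 2.216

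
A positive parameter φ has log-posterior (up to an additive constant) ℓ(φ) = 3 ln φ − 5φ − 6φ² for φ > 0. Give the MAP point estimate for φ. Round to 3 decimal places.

ℓ'(φ) = 3/φ − 5 − 12φ. Setting this to zero and multiplying by φ: 12φ² + 5φ − 3 = 0.
φ = (−5 + √(5² + 4·12·3)) / (2·12) = (−5 + √169) / 24 = (−5 + 13)/24 = 1/3.
ℓ''(φ) = −3/φ² − 12 < 0, confirming a maximum.

φ̂_MAP = 0.333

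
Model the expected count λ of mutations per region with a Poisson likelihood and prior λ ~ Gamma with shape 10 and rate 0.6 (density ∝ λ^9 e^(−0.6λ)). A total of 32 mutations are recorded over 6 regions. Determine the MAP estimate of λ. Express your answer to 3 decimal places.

λ̂_MAP = 6.212

Σxᵢ = 32, n = 6.
Posterior ∝ λ^9e^(−0.6λ) · λ^32e^(−6λ) = λ^41e^(−6.6λ), i.e. Gamma(shape=42, rate=6.6).
The mode of a Gamma(a, b) with a ≥ 1 (shape–rate) is (a−1)/b = 41/6.6 ≈ 6.212.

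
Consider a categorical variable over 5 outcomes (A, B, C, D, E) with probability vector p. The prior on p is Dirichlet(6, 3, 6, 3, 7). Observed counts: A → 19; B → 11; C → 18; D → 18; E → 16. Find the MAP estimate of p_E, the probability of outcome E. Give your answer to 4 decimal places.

The posterior is Dirichlet(αᵢ + nᵢ) = Dirichlet(25, 14, 24, 21, 23).
For a Dirichlet(a₁,…,a_K) with all aᵢ > 1, the mode has j-th component (aⱼ − 1)/(Σaᵢ − K).
Here Σaᵢ = 107 and K = 5, so p_E = (23 − 1)/(107 − 5) = 22/102 ≈ 0.2157.

MAP estimate of p_E = 0.2157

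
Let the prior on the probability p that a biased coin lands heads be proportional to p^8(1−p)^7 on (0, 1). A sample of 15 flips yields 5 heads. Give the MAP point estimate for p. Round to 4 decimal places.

The prior density ∝ p^8(1−p)^7 is the kernel of Beta(9, 8).
Data: 5 successes in 15 trials. The binomial likelihood contributes p^5(1−p)^10, so the posterior is Beta(9+5, 8+10) = Beta(14, 18).
For Beta(a, b) with a, b > 1 the mode is (a−1)/(a+b−2) = 13/30 ≈ 0.4333.

p̂_MAP = 0.4333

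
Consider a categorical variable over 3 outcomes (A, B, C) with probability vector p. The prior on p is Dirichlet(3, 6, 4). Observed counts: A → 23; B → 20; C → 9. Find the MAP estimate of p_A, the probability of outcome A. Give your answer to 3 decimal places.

The posterior is Dirichlet(αᵢ + nᵢ) = Dirichlet(26, 26, 13).
For a Dirichlet(a₁,…,a_K) with all aᵢ > 1, the mode has j-th component (aⱼ − 1)/(Σaᵢ − K).
Here Σaᵢ = 65 and K = 3, so p_A = (26 − 1)/(65 − 3) = 25/62 ≈ 0.403.

MAP estimate of p_A = 0.403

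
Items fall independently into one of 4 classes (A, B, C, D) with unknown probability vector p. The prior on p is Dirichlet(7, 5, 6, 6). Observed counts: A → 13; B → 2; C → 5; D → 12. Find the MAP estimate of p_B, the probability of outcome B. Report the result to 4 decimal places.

The posterior is Dirichlet(αᵢ + nᵢ) = Dirichlet(20, 7, 11, 18).
For a Dirichlet(a₁,…,a_K) with all aᵢ > 1, the mode has j-th component (aⱼ − 1)/(Σaᵢ − K).
Here Σaᵢ = 56 and K = 4, so p_B = (7 − 1)/(56 − 4) = 6/52 ≈ 0.1154.

MAP estimate of p_B = 0.1154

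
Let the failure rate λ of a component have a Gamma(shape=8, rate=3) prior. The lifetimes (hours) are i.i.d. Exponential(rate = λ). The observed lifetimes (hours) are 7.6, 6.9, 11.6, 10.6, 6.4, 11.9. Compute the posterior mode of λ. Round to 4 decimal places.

λ̂_MAP = 0.2241

The Exponential(rate=λ) likelihood is ∝ λ^n e^(−λΣtᵢ). Here n = 6 and Σtᵢ = 7.6 + 6.9 + 11.6 + 10.6 + 6.4 + 11.9 = 55.
Posterior ∝ λ^7e^(−3λ) · λ^6e^(−55λ) = λ^13e^(−58λ), i.e. Gamma(14, 58).
Mode = (a−1)/b = 13/58 ≈ 0.2241.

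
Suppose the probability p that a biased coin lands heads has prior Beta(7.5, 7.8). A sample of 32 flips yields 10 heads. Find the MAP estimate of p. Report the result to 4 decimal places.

p̂_MAP = 0.3642

Prior: Beta(7.5, 7.8).
Data: 10 successes in 32 trials. The binomial likelihood contributes p^10(1−p)^22, so the posterior is Beta(7.5+10, 7.8+22) = Beta(17.5, 29.8).
For Beta(a, b) with a, b > 1 the mode is (a−1)/(a+b−2) = 16.5/45.3 ≈ 0.3642.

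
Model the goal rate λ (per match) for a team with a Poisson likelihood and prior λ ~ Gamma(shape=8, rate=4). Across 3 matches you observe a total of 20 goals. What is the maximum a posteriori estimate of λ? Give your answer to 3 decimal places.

Σxᵢ = 20, n = 3.
Posterior ∝ λ^7e^(−4λ) · λ^20e^(−3λ) = λ^27e^(−7λ), i.e. Gamma(shape=28, rate=7).
The mode of a Gamma(a, b) with a ≥ 1 (shape–rate) is (a−1)/b = 27/7 ≈ 3.857.

λ̂_MAP = 3.857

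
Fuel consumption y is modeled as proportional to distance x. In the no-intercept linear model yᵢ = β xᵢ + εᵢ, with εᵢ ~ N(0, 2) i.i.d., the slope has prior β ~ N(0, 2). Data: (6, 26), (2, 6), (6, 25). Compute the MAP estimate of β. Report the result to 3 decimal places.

β̂_MAP = 4.130

log p(β | y) = −Σ(yᵢ − βxᵢ)²/(2·2) − β²/(2·2) + const.
Setting the derivative to zero: Σxᵢ(yᵢ − βxᵢ)/2 − β/2 = 0, so β = Σxᵢyᵢ / (Σxᵢ² + σ²/τ²).
Σxᵢyᵢ = 6·26 + 2·6 + 6·25 = 318; Σxᵢ² = 76; σ²/τ² = 1.
β̂_MAP = 318 / (76 + 1) = 318/77 ≈ 4.130.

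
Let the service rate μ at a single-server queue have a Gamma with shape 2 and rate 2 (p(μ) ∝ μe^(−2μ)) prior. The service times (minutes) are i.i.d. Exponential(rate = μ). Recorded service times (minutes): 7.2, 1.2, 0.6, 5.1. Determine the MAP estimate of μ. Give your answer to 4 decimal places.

The Exponential(rate=μ) likelihood is ∝ μ^n e^(−μΣtᵢ). Here n = 4 and Σtᵢ = 7.2 + 1.2 + 0.6 + 5.1 = 14.1.
Posterior ∝ μe^(−2μ) · μ^4e^(−14.1μ) = μ^5e^(−16.1μ), i.e. Gamma(6, 16.1).
Mode = (a−1)/b = 5/16.1 ≈ 0.3106.

μ̂_MAP = 0.3106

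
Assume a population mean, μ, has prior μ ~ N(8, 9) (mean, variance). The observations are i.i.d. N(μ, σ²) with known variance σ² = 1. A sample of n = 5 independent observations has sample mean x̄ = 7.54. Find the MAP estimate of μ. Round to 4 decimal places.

n = 5, x̄ = 7.54.
For a Normal prior and Normal likelihood with known variance, the posterior is Normal; its mode equals its mean, the precision-weighted average.
Prior precision 1/σ₀² = 1/9; data precision n/σ² = 5/1 = 5.
μ̂ = ((1/9)·8 + 5·7.54) / (1/9 + 5) = (3473/90)/(46/9) = 7.5500.

μ̂_MAP = 7.5500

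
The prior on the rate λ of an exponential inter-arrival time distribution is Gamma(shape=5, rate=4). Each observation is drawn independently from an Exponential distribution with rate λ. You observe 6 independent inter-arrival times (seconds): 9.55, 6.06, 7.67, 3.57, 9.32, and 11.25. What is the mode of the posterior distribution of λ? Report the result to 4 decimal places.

λ̂_MAP = 0.1945

The Exponential(rate=λ) likelihood is ∝ λ^n e^(−λΣtᵢ). Here n = 6 and Σtᵢ = 9.55 + 6.06 + 7.67 + 3.57 + 9.32 + 11.25 = 47.42.
Posterior ∝ λ^4e^(−4λ) · λ^6e^(−47.42λ) = λ^10e^(−51.42λ), i.e. Gamma(11, 51.42).
Mode = (a−1)/b = 10/51.42 ≈ 0.1945.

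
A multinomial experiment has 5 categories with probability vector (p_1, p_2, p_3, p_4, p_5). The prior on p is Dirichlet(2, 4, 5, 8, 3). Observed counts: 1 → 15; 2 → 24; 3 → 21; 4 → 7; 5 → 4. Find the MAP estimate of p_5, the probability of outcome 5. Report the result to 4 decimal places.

MAP estimate: 0.0682

The posterior is Dirichlet(αᵢ + nᵢ) = Dirichlet(17, 28, 26, 15, 7).
For a Dirichlet(a₁,…,a_K) with all aᵢ > 1, the mode has j-th component (aⱼ − 1)/(Σaᵢ − K).
Here Σaᵢ = 93 and K = 5, so p_5 = (7 − 1)/(93 − 5) = 6/88 ≈ 0.0682.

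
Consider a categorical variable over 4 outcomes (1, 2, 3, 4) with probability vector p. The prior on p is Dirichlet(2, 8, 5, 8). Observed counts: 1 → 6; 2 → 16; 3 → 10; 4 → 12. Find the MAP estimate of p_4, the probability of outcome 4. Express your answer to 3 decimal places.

The posterior is Dirichlet(αᵢ + nᵢ) = Dirichlet(8, 24, 15, 20).
For a Dirichlet(a₁,…,a_K) with all aᵢ > 1, the mode has j-th component (aⱼ − 1)/(Σaᵢ − K).
Here Σaᵢ = 67 and K = 4, so p_4 = (20 − 1)/(67 − 4) = 19/63 ≈ 0.302.

MAP estimate: 0.302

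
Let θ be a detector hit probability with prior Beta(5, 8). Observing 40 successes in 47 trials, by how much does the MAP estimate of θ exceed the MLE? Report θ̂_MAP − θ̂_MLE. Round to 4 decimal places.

Posterior is Beta(45, 15); MAP = (45−1)/(60−2) = 44/58 ≈ 0.75862.
MLE ignores the prior: θ̂_MLE = k/n = 40/47 ≈ 0.85106.
Difference = 44/58 − 40/47 = -126/1363 ≈ -0.0924.

MAP − MLE = -0.0924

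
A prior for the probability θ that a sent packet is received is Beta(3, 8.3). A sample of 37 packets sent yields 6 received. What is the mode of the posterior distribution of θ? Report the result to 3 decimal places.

Prior: Beta(3, 8.3).
Data: 6 successes in 37 trials. The binomial likelihood contributes θ^6(1−θ)^31, so the posterior is Beta(3+6, 8.3+31) = Beta(9, 39.3).
For Beta(a, b) with a, b > 1 the mode is (a−1)/(a+b−2) = 8/46.3 ≈ 0.173.

θ̂_MAP = 0.173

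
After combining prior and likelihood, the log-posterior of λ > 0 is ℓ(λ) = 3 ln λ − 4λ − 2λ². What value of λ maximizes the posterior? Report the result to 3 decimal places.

λ̂_MAP = 0.500

ℓ'(λ) = 3/λ − 4 − 4λ. Setting this to zero and multiplying by λ: 4λ² + 4λ − 3 = 0.
λ = (−4 + √(4² + 4·4·3)) / (2·4) = (−4 + √64) / 8 = (−4 + 8)/8 = 1/2.
ℓ''(λ) = −3/λ² − 4 < 0, confirming a maximum.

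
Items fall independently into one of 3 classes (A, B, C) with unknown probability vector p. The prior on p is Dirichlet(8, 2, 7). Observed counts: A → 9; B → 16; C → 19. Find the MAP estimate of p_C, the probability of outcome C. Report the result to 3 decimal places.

The posterior is Dirichlet(αᵢ + nᵢ) = Dirichlet(17, 18, 26).
For a Dirichlet(a₁,…,a_K) with all aᵢ > 1, the mode has j-th component (aⱼ − 1)/(Σaᵢ − K).
Here Σaᵢ = 61 and K = 3, so p_C = (26 − 1)/(61 − 3) = 25/58 ≈ 0.431.

MAP estimate of p_C = 0.431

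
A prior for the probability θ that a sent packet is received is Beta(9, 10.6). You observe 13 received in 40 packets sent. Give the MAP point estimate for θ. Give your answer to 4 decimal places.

Prior: Beta(9, 10.6).
Data: 13 successes in 40 trials. The binomial likelihood contributes θ^13(1−θ)^27, so the posterior is Beta(9+13, 10.6+27) = Beta(22, 37.6).
For Beta(a, b) with a, b > 1 the mode is (a−1)/(a+b−2) = 21/57.6 ≈ 0.3646.

θ̂_MAP = 0.3646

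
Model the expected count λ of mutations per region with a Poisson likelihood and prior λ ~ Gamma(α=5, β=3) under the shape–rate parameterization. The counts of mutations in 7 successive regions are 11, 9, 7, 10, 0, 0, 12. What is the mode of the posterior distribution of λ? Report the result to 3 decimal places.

Σxᵢ = 11+9+7+10+0+0+12 = 49, with n = 7.
Posterior ∝ λ^4e^(−3λ) · λ^49e^(−7λ) = λ^53e^(−10λ), i.e. Gamma(shape=54, rate=10).
The mode of a Gamma(a, b) with a ≥ 1 (shape–rate) is (a−1)/b = 53/10 ≈ 5.300.

λ̂_MAP = 5.300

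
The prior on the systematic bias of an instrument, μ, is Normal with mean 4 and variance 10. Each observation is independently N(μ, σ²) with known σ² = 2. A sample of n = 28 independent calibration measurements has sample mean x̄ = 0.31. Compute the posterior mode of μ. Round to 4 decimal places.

μ̂_MAP = 0.3362

n = 28, x̄ = 0.31.
For a Normal prior and Normal likelihood with known variance, the posterior is Normal; its mode equals its mean, the precision-weighted average.
Prior precision 1/σ₀² = 1/10 = 0.1; data precision n/σ² = 28/2 = 14.
μ̂ = (0.1·4 + 14·0.31) / (0.1 + 14) = 4.74/14.1 = 79/235 ≈ 0.3362.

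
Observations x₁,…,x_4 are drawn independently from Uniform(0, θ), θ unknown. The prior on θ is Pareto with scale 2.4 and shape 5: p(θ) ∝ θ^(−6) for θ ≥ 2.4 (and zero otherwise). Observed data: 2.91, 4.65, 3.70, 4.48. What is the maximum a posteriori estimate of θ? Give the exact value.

θ̂_MAP = 4.65

The Uniform(0, θ) likelihood is θ^(−n) for θ ≥ max(xᵢ), zero otherwise. Here max(xᵢ) = 4.65.
Posterior ∝ θ^(−6) · θ^(−4) = θ^(−10) on θ ≥ max(2.4, 4.65) = 4.65.
This density is strictly decreasing in θ, so the posterior mode lies at the lower boundary of the support.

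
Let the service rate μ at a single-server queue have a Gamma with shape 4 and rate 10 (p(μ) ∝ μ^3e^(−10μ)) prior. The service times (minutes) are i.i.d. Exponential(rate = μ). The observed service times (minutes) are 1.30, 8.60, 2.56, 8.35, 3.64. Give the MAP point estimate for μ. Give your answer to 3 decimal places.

The Exponential(rate=μ) likelihood is ∝ μ^n e^(−μΣtᵢ). Here n = 5 and Σtᵢ = 1.30 + 8.60 + 2.56 + 8.35 + 3.64 = 24.45.
Posterior ∝ μ^3e^(−10μ) · μ^5e^(−24.45μ) = μ^8e^(−34.45μ), i.e. Gamma(9, 34.45).
Mode = (a−1)/b = 8/34.45 ≈ 0.232.

μ̂_MAP = 0.232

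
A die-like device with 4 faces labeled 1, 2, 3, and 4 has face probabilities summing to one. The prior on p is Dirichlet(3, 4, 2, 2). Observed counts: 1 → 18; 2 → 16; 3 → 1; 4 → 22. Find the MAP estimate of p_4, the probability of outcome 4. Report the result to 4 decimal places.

MAP estimate: 0.3594

The posterior is Dirichlet(αᵢ + nᵢ) = Dirichlet(21, 20, 3, 24).
For a Dirichlet(a₁,…,a_K) with all aᵢ > 1, the mode has j-th component (aⱼ − 1)/(Σaᵢ − K).
Here Σaᵢ = 68 and K = 4, so p_4 = (24 − 1)/(68 − 4) = 23/64 ≈ 0.3594.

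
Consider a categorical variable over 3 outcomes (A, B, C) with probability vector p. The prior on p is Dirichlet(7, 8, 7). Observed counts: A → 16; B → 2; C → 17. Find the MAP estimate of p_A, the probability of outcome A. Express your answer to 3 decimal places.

The posterior is Dirichlet(αᵢ + nᵢ) = Dirichlet(23, 10, 24).
For a Dirichlet(a₁,…,a_K) with all aᵢ > 1, the mode has j-th component (aⱼ − 1)/(Σaᵢ − K).
Here Σaᵢ = 57 and K = 3, so p_A = (23 − 1)/(57 − 3) = 22/54 ≈ 0.407.

MAP estimate of p_A = 0.407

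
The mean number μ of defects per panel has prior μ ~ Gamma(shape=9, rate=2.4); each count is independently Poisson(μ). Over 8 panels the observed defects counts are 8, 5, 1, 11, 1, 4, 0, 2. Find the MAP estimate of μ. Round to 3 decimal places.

μ̂_MAP = 3.846

Σxᵢ = 8+5+1+11+1+4+0+2 = 32, with n = 8.
Posterior ∝ μ^8e^(−2.4μ) · μ^32e^(−8μ) = μ^40e^(−10.4μ), i.e. Gamma(shape=41, rate=10.4).
The mode of a Gamma(a, b) with a ≥ 1 (shape–rate) is (a−1)/b = 40/10.4 ≈ 3.846.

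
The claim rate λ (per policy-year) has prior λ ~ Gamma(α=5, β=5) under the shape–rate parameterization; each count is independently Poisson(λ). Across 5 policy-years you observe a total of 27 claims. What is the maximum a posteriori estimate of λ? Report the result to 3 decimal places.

λ̂_MAP = 3.100

Σxᵢ = 27, n = 5.
Posterior ∝ λ^4e^(−5λ) · λ^27e^(−5λ) = λ^31e^(−10λ), i.e. Gamma(shape=32, rate=10).
The mode of a Gamma(a, b) with a ≥ 1 (shape–rate) is (a−1)/b = 31/10 ≈ 3.100.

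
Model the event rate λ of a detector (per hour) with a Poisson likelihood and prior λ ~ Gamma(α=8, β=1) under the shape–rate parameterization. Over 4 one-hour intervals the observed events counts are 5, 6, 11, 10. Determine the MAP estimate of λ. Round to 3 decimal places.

Σxᵢ = 5+6+11+10 = 32, with n = 4.
Posterior ∝ λ^7e^(−1λ) · λ^32e^(−4λ) = λ^39e^(−5λ), i.e. Gamma(shape=40, rate=5).
The mode of a Gamma(a, b) with a ≥ 1 (shape–rate) is (a−1)/b = 39/5 ≈ 7.800.

λ̂_MAP = 7.800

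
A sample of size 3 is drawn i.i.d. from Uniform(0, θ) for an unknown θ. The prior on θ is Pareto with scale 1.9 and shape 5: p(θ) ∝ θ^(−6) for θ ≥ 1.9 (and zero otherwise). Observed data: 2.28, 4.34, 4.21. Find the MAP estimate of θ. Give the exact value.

θ̂_MAP = 4.34

The Uniform(0, θ) likelihood is θ^(−n) for θ ≥ max(xᵢ), zero otherwise. Here max(xᵢ) = 4.34.
Posterior ∝ θ^(−6) · θ^(−3) = θ^(−9) on θ ≥ max(1.9, 4.34) = 4.34.
This density is strictly decreasing in θ, so the posterior mode lies at the lower boundary of the support.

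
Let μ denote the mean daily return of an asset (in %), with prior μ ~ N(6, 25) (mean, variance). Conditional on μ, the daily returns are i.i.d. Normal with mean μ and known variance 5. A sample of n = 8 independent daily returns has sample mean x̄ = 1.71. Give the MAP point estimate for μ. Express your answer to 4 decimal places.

μ̂_MAP = 1.8146

n = 8, x̄ = 1.71.
For a Normal prior and Normal likelihood with known variance, the posterior is Normal; its mode equals its mean, the precision-weighted average.
Prior precision 1/σ₀² = 1/25 = 0.04; data precision n/σ² = 8/5 = 1.6.
μ̂ = (0.04·6 + 1.6·1.71) / (0.04 + 1.6) = 2.976/1.64 = 372/205 ≈ 1.8146.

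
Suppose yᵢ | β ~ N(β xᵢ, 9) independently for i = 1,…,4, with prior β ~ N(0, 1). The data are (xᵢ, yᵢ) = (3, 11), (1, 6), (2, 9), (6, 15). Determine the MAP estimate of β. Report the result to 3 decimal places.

β̂_MAP = 2.492

log p(β | y) = −Σ(yᵢ − βxᵢ)²/(2·9) − β²/(2·1) + const.
Setting the derivative to zero: Σxᵢ(yᵢ − βxᵢ)/9 − β/1 = 0, so β = Σxᵢyᵢ / (Σxᵢ² + σ²/τ²).
Σxᵢyᵢ = 3·11 + 1·6 + 2·9 + 6·15 = 147; Σxᵢ² = 50; σ²/τ² = 9.
β̂_MAP = 147 / (50 + 9) = 147/59 ≈ 2.492.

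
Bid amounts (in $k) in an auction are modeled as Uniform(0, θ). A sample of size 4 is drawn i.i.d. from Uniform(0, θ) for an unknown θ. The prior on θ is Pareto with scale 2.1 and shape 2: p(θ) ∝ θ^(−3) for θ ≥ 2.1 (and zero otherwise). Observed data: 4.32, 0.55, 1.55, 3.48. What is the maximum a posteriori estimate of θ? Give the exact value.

The Uniform(0, θ) likelihood is θ^(−n) for θ ≥ max(xᵢ), zero otherwise. Here max(xᵢ) = 4.32.
Posterior ∝ θ^(−3) · θ^(−4) = θ^(−7) on θ ≥ max(2.1, 4.32) = 4.32.
This density is strictly decreasing in θ, so the posterior mode lies at the lower boundary of the support.

θ̂_MAP = 4.32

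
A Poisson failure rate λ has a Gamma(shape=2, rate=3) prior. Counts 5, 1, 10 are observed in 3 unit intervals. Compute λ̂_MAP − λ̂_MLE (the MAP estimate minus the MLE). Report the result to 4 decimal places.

MAP − MLE = -2.5000

Σxᵢ = 16. Posterior is Gamma(18, 6); MAP = (18−1)/6 = 17/6 ≈ 2.83333.
MLE = x̄ = 16/3 ≈ 5.33333.
Difference = 17/6 − 16/3 = -5/2 ≈ -2.5000.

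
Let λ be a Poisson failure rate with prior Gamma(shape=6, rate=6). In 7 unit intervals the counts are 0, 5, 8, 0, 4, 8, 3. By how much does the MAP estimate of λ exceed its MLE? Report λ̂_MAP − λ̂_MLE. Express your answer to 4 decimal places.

MAP − MLE = -1.4615

Σxᵢ = 28. Posterior is Gamma(34, 13); MAP = (34−1)/13 = 33/13 ≈ 2.53846.
MLE = x̄ = 28/7 ≈ 4.00000.
Difference = 33/13 − 28/7 = -19/13 ≈ -1.4615.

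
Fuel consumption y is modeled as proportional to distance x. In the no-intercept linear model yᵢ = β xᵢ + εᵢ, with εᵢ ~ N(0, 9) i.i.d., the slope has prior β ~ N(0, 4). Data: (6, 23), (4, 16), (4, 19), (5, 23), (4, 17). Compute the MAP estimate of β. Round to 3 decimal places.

log p(β | y) = −Σ(yᵢ − βxᵢ)²/(2·9) − β²/(2·4) + const.
Setting the derivative to zero: Σxᵢ(yᵢ − βxᵢ)/9 − β/4 = 0, so β = Σxᵢyᵢ / (Σxᵢ² + σ²/τ²).
Σxᵢyᵢ = 6·23 + 4·16 + 4·19 + 5·23 + 4·17 = 461; Σxᵢ² = 109; σ²/τ² = 2.25.
β̂_MAP = 461 / (109 + 2.25) = 461/111.25 ≈ 4.144.

β̂_MAP = 4.144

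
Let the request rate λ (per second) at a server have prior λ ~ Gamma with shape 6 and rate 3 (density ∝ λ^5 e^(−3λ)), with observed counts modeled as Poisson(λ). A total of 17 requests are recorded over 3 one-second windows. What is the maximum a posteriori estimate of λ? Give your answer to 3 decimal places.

λ̂_MAP = 3.667

Σxᵢ = 17, n = 3.
Posterior ∝ λ^5e^(−3λ) · λ^17e^(−3λ) = λ^22e^(−6λ), i.e. Gamma(shape=23, rate=6).
The mode of a Gamma(a, b) with a ≥ 1 (shape–rate) is (a−1)/b = 22/6 ≈ 3.667.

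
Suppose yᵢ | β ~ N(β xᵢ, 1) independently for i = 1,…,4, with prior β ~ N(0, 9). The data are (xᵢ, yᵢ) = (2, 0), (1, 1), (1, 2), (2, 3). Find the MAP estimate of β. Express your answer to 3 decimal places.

β̂_MAP = 0.890

log p(β | y) = −Σ(yᵢ − βxᵢ)²/(2·1) − β²/(2·9) + const.
Setting the derivative to zero: Σxᵢ(yᵢ − βxᵢ)/1 − β/9 = 0, so β = Σxᵢyᵢ / (Σxᵢ² + σ²/τ²).
Σxᵢyᵢ = 2·0 + 1·1 + 1·2 + 2·3 = 9; Σxᵢ² = 10; σ²/τ² = 1/9.
β̂_MAP = 9 / (10 + 1/9) = 9/(91/9) = 81/91 ≈ 0.890.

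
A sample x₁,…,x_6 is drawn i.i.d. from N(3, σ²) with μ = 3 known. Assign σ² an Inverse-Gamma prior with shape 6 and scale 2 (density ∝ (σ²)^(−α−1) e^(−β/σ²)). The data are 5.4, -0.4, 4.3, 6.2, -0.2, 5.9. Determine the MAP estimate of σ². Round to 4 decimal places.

Sum of squared deviations about the known mean: SS = (5.4−3)² + (-0.4−3)² + (4.3−3)² + (6.2−3)² + (-0.2−3)² + (5.9−3)² = 47.9.
The Normal likelihood contributes (σ²)^(−n/2) exp(−SS/(2σ²)), so the posterior is Inverse-Gamma(α + n/2, β + SS/2) = Inverse-Gamma(9, 25.95).
The mode of Inverse-Gamma(a, b) is b/(a+1) = 25.95/10 ≈ 2.5950.

σ̂²_MAP = 2.5950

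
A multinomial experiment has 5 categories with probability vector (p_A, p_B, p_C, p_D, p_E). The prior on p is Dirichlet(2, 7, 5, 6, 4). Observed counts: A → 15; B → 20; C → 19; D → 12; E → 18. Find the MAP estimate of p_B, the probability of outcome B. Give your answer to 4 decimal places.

MAP estimate of p_B = 0.2524

The posterior is Dirichlet(αᵢ + nᵢ) = Dirichlet(17, 27, 24, 18, 22).
For a Dirichlet(a₁,…,a_K) with all aᵢ > 1, the mode has j-th component (aⱼ − 1)/(Σaᵢ − K).
Here Σaᵢ = 108 and K = 5, so p_B = (27 − 1)/(108 − 5) = 26/103 ≈ 0.2524.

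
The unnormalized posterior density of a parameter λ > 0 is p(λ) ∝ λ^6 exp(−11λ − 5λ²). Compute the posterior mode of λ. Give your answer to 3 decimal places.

λ̂_MAP = 0.400

ℓ'(λ) = 6/λ − 11 − 10λ. Setting this to zero and multiplying by λ: 10λ² + 11λ − 6 = 0.
λ = (−11 + √(11² + 4·10·6)) / (2·10) = (−11 + √361) / 20 = (−11 + 19)/20 = 2/5.
ℓ''(λ) = −6/λ² − 10 < 0, confirming a maximum.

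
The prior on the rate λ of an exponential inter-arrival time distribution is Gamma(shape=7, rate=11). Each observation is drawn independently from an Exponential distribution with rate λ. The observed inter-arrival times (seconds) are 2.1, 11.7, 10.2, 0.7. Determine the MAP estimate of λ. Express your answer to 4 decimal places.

λ̂_MAP = 0.2801

The Exponential(rate=λ) likelihood is ∝ λ^n e^(−λΣtᵢ). Here n = 4 and Σtᵢ = 2.1 + 11.7 + 10.2 + 0.7 = 24.7.
Posterior ∝ λ^6e^(−11λ) · λ^4e^(−24.7λ) = λ^10e^(−35.7λ), i.e. Gamma(11, 35.7).
Mode = (a−1)/b = 10/35.7 ≈ 0.2801.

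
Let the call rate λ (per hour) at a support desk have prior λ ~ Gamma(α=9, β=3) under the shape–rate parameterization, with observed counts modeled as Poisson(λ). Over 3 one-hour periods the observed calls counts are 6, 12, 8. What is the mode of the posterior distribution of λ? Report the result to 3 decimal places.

λ̂_MAP = 5.667

Σxᵢ = 6+12+8 = 26, with n = 3.
Posterior ∝ λ^8e^(−3λ) · λ^26e^(−3λ) = λ^34e^(−6λ), i.e. Gamma(shape=35, rate=6).
The mode of a Gamma(a, b) with a ≥ 1 (shape–rate) is (a−1)/b = 34/6 ≈ 5.667.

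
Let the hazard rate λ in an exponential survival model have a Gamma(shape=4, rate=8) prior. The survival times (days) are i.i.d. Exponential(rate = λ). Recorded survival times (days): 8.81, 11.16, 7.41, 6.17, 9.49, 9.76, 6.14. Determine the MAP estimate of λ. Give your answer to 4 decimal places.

λ̂_MAP = 0.1494

The Exponential(rate=λ) likelihood is ∝ λ^n e^(−λΣtᵢ). Here n = 7 and Σtᵢ = 8.81 + 11.16 + 7.41 + 6.17 + 9.49 + 9.76 + 6.14 = 58.94.
Posterior ∝ λ^3e^(−8λ) · λ^7e^(−58.94λ) = λ^10e^(−66.94λ), i.e. Gamma(11, 66.94).
Mode = (a−1)/b = 10/66.94 ≈ 0.1494.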